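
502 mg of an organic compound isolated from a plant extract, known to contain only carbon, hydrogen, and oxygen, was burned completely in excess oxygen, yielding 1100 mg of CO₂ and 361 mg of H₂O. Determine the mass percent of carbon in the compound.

59.8%

mol C = 1.10 g CO₂ ÷ 44.009 g/mol = 0.02499 mol
mol H = 2 × 0.361 g H₂O ÷ 18.015 g/mol = 0.04008 mol
mass O = 0.502 − (0.3002 + 0.04040) = 0.1614 g → mol O = 0.1614 ÷ 15.999 = 0.01009 mol
mass % C = 0.3002 g ÷ 0.502 g × 100%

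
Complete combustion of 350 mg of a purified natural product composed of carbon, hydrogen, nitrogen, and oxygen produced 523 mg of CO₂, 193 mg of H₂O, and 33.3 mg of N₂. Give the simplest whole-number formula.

C5H9NO4

mol C = 0.523 g CO₂ ÷ 44.009 g/mol = 0.01188 mol
mol H = 2 × 0.193 g H₂O ÷ 18.015 g/mol = 0.02143 mol
mol N = 2 × 0.0333 g N₂ ÷ 28.014 g/mol = 0.002377 mol
mass O = 0.350 − (0.1427 + 0.02160 + 0.03330) = 0.1524 g → mol O = 0.1524 ÷ 15.999 = 0.009523 mol
Divide by the smallest (0.002377 mol): C 4.999, H 9.013, N 1.000, O 4.006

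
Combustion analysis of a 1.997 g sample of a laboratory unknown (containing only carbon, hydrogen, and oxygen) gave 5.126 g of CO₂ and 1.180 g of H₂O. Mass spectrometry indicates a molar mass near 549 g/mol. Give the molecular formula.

mol C = 5.126 g CO₂ ÷ 44.009 g/mol = 0.11648 mol
mol H = 2 × 1.180 g H₂O ÷ 18.015 g/mol = 0.13100 mol
mass O = 1.997 − (1.3990 + 0.13205) = 0.46595 g → mol O = 0.46595 ÷ 15.999 = 0.029124 mol
Divide by the smallest (0.029124 mol): C 3.999, H 4.498, O 1.000
Multiplying each by 2 gives whole numbers: C 8.00, H 9.00, O 2.00
Empirical formula: C8H9O2
Empirical-formula mass = 137.16 g/mol; 549 ÷ 137.16 ≈ 4, so the molecular formula is C32H36O8.

C32H36O8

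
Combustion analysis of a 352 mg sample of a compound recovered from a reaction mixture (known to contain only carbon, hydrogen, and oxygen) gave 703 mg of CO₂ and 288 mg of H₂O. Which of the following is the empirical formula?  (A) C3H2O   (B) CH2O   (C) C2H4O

mol C = 0.703 g CO₂ ÷ 44.009 g/mol = 0.01597 mol
mol H = 2 × 0.288 g H₂O ÷ 18.015 g/mol = 0.03197 mol
mass O = 0.352 − (0.1919 + 0.03223) = 0.1279 g → mol O = 0.1279 ÷ 15.999 = 0.007995 mol
Divide by the smallest (0.007995 mol): C 1.998, H 3.999, O 1.000

(C) C2H4O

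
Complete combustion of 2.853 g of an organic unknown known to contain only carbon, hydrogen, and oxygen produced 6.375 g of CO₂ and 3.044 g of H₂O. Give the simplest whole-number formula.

C3H7O

mol C = 6.375 g CO₂ ÷ 44.009 g/mol = 0.14486 mol
mol H = 2 × 3.044 g H₂O ÷ 18.015 g/mol = 0.33794 mol
mass O = 2.853 − (1.7399 + 0.34064) = 0.77248 g → mol O = 0.77248 ÷ 15.999 = 0.048283 mol
Divide by the smallest (0.048283 mol): C 3.000, H 6.999, O 1.000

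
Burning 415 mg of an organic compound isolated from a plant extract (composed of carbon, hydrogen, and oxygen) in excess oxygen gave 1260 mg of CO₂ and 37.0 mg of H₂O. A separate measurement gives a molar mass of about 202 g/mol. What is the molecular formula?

C14H2O2

mol C = 1.26 g CO₂ ÷ 44.009 g/mol = 0.02863 mol
mol H = 2 × 0.0370 g H₂O ÷ 18.015 g/mol = 0.004108 mol
mass O = 0.415 − (0.3439 + 0.004141) = 0.06698 g → mol O = 0.06698 ÷ 15.999 = 0.004186 mol
Divide by the smallest (0.004108 mol): C 6.970, H 1.000, O 1.019
Empirical formula: C7HO
Empirical-formula mass = 101.08 g/mol; 202 ÷ 101.08 ≈ 2, so the molecular formula is C14H2O2.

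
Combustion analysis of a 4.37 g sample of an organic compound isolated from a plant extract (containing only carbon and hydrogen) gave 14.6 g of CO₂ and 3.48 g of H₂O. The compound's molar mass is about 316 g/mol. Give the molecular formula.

mol C = 14.6 g CO₂ ÷ 44.009 g/mol = 0.3318 mol
mol H = 2 × 3.48 g H₂O ÷ 18.015 g/mol = 0.3863 mol
Divide by the smallest (0.3318 mol): C 1.000, H 1.165
Multiplying each by 6 gives whole numbers: C 6.00, H 6.99
Empirical formula: C6H7
Empirical-formula mass = 79.12 g/mol; 316 ÷ 79.12 ≈ 4, so the molecular formula is C24H28.

C24H28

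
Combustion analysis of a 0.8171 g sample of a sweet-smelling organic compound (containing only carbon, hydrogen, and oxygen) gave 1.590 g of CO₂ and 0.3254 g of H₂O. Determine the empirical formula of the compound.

mol C = 1.590 g CO₂ ÷ 44.009 g/mol = 0.036129 mol
mol H = 2 × 0.3254 g H₂O ÷ 18.015 g/mol = 0.036125 mol
mass O = 0.8171 − (0.43395 + 0.036414) = 0.34674 g → mol O = 0.34674 ÷ 15.999 = 0.021673 mol
Divide by the smallest (0.021673 mol): C 1.667, H 1.667, O 1.000
Multiplying each by 3 gives whole numbers: C 5.00, H 5.00, O 3.00

C5H5O3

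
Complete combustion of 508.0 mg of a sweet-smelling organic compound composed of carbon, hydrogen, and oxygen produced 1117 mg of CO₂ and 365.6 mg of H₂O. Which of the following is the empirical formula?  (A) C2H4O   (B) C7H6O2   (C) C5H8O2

mol C = 1.117 g CO₂ ÷ 44.009 g/mol = 0.025381 mol
mol H = 2 × 0.3656 g H₂O ÷ 18.015 g/mol = 0.040588 mol
mass O = 0.5080 − (0.30485 + 0.040913) = 0.16223 g → mol O = 0.16223 ÷ 15.999 = 0.010140 mol
Divide by the smallest (0.010140 mol): C 2.503, H 4.003, O 1.000
Multiplying each by 2 gives whole numbers: C 5.01, H 8.01, O 2.00

(C) C5H8O2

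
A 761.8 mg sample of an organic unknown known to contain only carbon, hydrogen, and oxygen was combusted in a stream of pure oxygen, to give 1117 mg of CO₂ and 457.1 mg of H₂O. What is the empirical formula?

CH2O

mol C = 1.117 g CO₂ ÷ 44.009 g/mol = 0.025381 mol
mol H = 2 × 0.4571 g H₂O ÷ 18.015 g/mol = 0.050747 mol
mass O = 0.7618 − (0.30485 + 0.051153) = 0.40579 g → mol O = 0.40579 ÷ 15.999 = 0.025364 mol
Divide by the smallest (0.025364 mol): C 1.001, H 2.001, O 1.000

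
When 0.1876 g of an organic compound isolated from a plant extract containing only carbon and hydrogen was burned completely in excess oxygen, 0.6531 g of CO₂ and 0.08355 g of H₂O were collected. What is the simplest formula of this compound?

C8H5

mol C = 0.6531 g CO₂ ÷ 44.009 g/mol = 0.014840 mol
mol H = 2 × 0.08355 g H₂O ÷ 18.015 g/mol = 0.0092756 mol
Divide by the smallest (0.0092756 mol): C 1.600, H 1.000
Multiplying each by 5 gives whole numbers: C 8.00, H 5.00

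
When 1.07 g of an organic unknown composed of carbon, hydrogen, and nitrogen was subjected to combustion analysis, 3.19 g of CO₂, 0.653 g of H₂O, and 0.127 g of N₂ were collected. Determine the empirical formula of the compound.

mol C = 3.19 g CO₂ ÷ 44.009 g/mol = 0.07249 mol
mol H = 2 × 0.653 g H₂O ÷ 18.015 g/mol = 0.07250 mol
mol N = 2 × 0.127 g N₂ ÷ 28.014 g/mol = 0.009067 mol
Divide by the smallest (0.009067 mol): C 7.994, H 7.996, N 1.000

C8H8N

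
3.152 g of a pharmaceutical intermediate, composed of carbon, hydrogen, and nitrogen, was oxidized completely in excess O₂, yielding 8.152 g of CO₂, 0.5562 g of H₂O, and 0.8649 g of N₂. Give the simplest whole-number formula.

mol C = 8.152 g CO₂ ÷ 44.009 g/mol = 0.18523 mol
mol H = 2 × 0.5562 g H₂O ÷ 18.015 g/mol = 0.061749 mol
mol N = 2 × 0.8649 g N₂ ÷ 28.014 g/mol = 0.061748 mol
Divide by the smallest (0.061748 mol): C 3.000, H 1.000, N 1.000

C3HN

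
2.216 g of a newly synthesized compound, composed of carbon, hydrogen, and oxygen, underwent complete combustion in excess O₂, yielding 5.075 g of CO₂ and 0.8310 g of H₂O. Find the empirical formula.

C5H4O2

mol C = 5.075 g CO₂ ÷ 44.009 g/mol = 0.11532 mol
mol H = 2 × 0.8310 g H₂O ÷ 18.015 g/mol = 0.092256 mol
mass O = 2.216 − (1.3851 + 0.092995) = 0.73793 g → mol O = 0.73793 ÷ 15.999 = 0.046123 mol
Divide by the smallest (0.046123 mol): C 2.500, H 2.000, O 1.000
Multiplying each by 2 gives whole numbers: C 5.00, H 4.00, O 2.00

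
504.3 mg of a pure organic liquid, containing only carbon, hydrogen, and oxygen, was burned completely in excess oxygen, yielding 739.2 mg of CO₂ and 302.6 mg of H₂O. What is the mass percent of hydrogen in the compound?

6.71%

mol C = 0.7392 g CO₂ ÷ 44.009 g/mol = 0.016797 mol
mol H = 2 × 0.3026 g H₂O ÷ 18.015 g/mol = 0.033594 mol
mass O = 0.5043 − (0.20174 + 0.033863) = 0.26869 g → mol O = 0.26869 ÷ 15.999 = 0.016794 mol
mass % H = 0.033863 g ÷ 0.5043 g × 100%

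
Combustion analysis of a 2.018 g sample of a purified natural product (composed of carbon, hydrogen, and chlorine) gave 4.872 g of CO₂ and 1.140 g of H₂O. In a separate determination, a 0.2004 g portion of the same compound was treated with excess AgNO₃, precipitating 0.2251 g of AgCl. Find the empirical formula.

mol C = 4.872 g CO₂ ÷ 44.009 g/mol = 0.11070 mol
mol H = 2 × 1.140 g H₂O ÷ 18.015 g/mol = 0.12656 mol
From the AgCl data: mol Cl per gram of compound = (0.2251 ÷ 143.318) ÷ 0.2004 = 0.0078375 mol/g, so in the 2.018 g combustion sample mol Cl = 0.015816 mol
Divide by the smallest (0.015816 mol): C 7.000, H 8.002, Cl 1.000

C7H8Cl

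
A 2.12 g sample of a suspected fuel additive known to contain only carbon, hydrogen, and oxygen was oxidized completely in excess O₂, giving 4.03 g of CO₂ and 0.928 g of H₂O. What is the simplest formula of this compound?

mol C = 4.03 g CO₂ ÷ 44.009 g/mol = 0.09157 mol
mol H = 2 × 0.928 g H₂O ÷ 18.015 g/mol = 0.1030 mol
mass O = 2.12 − (1.100 + 0.1038) = 0.9163 g → mol O = 0.9163 ÷ 15.999 = 0.05727 mol
Divide by the smallest (0.05727 mol): C 1.599, H 1.799, O 1.000
Multiplying each by 5 gives whole numbers: C 7.99, H 8.99, O 5.00

C8H9O5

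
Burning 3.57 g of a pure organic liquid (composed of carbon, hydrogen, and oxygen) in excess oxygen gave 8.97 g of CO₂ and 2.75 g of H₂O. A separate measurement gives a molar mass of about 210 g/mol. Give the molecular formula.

C12H18O3

mol C = 8.97 g CO₂ ÷ 44.009 g/mol = 0.2038 mol
mol H = 2 × 2.75 g H₂O ÷ 18.015 g/mol = 0.3053 mol
mass O = 3.57 − (2.448 + 0.3077) = 0.8142 g → mol O = 0.8142 ÷ 15.999 = 0.05089 mol
Divide by the smallest (0.05089 mol): C 4.005, H 6.000, O 1.000
Empirical formula: C4H6O
Empirical-formula mass = 70.09 g/mol; 210 ÷ 70.09 ≈ 3, so the molecular formula is C12H18O3.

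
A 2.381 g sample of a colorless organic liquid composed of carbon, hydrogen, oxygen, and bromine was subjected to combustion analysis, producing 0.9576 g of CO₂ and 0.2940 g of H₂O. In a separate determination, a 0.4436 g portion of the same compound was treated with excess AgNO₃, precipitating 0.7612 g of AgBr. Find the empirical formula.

mol C = 0.9576 g CO₂ ÷ 44.009 g/mol = 0.021759 mol
mol H = 2 × 0.2940 g H₂O ÷ 18.015 g/mol = 0.032639 mol
From the AgBr data: mol Br per gram of compound = (0.7612 ÷ 187.772) ÷ 0.4436 = 0.0091385 mol/g, so in the 2.381 g combustion sample mol Br = 0.021759 mol
mass O = 2.381 − (0.26135 + 0.032901 + 1.7386) = 0.34813 g → mol O = 0.34813 ÷ 15.999 = 0.021760 mol
Divide by the smallest (0.021759 mol): C 1.000, H 1.500, Br 1.000, O 1.000
Multiplying each by 2 gives whole numbers: C 2.00, H 3.00, Br 2.00, O 2.00

C2H3Br2O2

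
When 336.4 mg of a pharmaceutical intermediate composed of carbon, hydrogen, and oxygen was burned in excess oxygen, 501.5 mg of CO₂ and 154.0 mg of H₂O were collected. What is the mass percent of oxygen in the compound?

mol C = 0.5015 g CO₂ ÷ 44.009 g/mol = 0.011395 mol
mol H = 2 × 0.1540 g H₂O ÷ 18.015 g/mol = 0.017097 mol
mass O = 0.3364 − (0.13687 + 0.017234) = 0.18230 g → mol O = 0.18230 ÷ 15.999 = 0.011394 mol
mass % O = 0.18230 g ÷ 0.3364 g × 100%

54.19%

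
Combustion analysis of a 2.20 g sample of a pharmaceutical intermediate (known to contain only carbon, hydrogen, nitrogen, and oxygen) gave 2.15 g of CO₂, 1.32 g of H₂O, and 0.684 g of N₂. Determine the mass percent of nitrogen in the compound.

mol C = 2.15 g CO₂ ÷ 44.009 g/mol = 0.04885 mol
mol H = 2 × 1.32 g H₂O ÷ 18.015 g/mol = 0.1465 mol
mol N = 2 × 0.684 g N₂ ÷ 28.014 g/mol = 0.04883 mol
mass O = 2.20 − (0.5868 + 0.1477 + 0.6840) = 0.7815 g → mol O = 0.7815 ÷ 15.999 = 0.04885 mol
mass % N = 0.6840 g ÷ 2.20 g × 100%

31.1%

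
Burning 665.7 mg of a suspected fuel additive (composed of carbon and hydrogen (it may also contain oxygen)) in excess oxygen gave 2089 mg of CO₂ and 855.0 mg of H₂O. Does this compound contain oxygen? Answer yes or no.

no

mol C = 2.089 g CO₂ ÷ 44.009 g/mol = 0.047468 mol
mol H = 2 × 0.8550 g H₂O ÷ 18.015 g/mol = 0.094921 mol
C and H together account for 0.66581 g — essentially the entire 0.6657 g sample — so the compound contains no oxygen.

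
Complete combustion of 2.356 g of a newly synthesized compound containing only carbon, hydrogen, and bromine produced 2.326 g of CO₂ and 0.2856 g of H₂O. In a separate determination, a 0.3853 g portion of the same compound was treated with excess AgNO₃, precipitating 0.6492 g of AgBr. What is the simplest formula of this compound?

C5H3Br2

mol C = 2.326 g CO₂ ÷ 44.009 g/mol = 0.052853 mol
mol H = 2 × 0.2856 g H₂O ÷ 18.015 g/mol = 0.031707 mol
From the AgBr data: mol Br per gram of compound = (0.6492 ÷ 187.772) ÷ 0.3853 = 0.0089732 mol/g, so in the 2.356 g combustion sample mol Br = 0.021141 mol
Divide by the smallest (0.021141 mol): C 2.500, H 1.500, Br 1.000
Multiplying each by 2 gives whole numbers: C 5.00, H 3.00, Br 2.00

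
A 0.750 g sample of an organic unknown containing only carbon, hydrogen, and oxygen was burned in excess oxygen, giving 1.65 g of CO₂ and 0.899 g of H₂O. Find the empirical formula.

C3H8O

mol C = 1.65 g CO₂ ÷ 44.009 g/mol = 0.03749 mol
mol H = 2 × 0.899 g H₂O ÷ 18.015 g/mol = 0.09981 mol
mass O = 0.750 − (0.4503 + 0.1006) = 0.1991 g → mol O = 0.1991 ÷ 15.999 = 0.01244 mol
Divide by the smallest (0.01244 mol): C 3.013, H 8.021, O 1.000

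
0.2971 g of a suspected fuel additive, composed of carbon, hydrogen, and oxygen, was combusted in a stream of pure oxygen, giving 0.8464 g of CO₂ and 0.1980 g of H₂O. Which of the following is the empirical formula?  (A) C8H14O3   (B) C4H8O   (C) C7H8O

(C) C7H8O

mol C = 0.8464 g CO₂ ÷ 44.009 g/mol = 0.019232 mol
mol H = 2 × 0.1980 g H₂O ÷ 18.015 g/mol = 0.021982 mol
mass O = 0.2971 − (0.23100 + 0.022158) = 0.043942 g → mol O = 0.043942 ÷ 15.999 = 0.0027465 mol
Divide by the smallest (0.0027465 mol): C 7.002, H 8.003, O 1.000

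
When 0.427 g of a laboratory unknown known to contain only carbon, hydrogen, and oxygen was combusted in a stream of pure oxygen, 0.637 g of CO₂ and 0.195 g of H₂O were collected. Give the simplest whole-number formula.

mol C = 0.637 g CO₂ ÷ 44.009 g/mol = 0.01447 mol
mol H = 2 × 0.195 g H₂O ÷ 18.015 g/mol = 0.02165 mol
mass O = 0.427 − (0.1739 + 0.02182) = 0.2313 g → mol O = 0.2313 ÷ 15.999 = 0.01446 mol
Divide by the smallest (0.01446 mol): C 1.001, H 1.497, O 1.000
Multiplying each by 2 gives whole numbers: C 2.00, H 2.99, O 2.00

C2H3O2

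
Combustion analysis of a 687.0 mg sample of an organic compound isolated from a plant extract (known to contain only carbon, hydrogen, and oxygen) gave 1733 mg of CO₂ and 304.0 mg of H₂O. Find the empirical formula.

mol C = 1.733 g CO₂ ÷ 44.009 g/mol = 0.039378 mol
mol H = 2 × 0.3040 g H₂O ÷ 18.015 g/mol = 0.033750 mol
mass O = 0.6870 − (0.47297 + 0.034020) = 0.18001 g → mol O = 0.18001 ÷ 15.999 = 0.011251 mol
Divide by the smallest (0.011251 mol): C 3.500, H 3.000, O 1.000
Multiplying each by 2 gives whole numbers: C 7.00, H 6.00, O 2.00

C7H6O2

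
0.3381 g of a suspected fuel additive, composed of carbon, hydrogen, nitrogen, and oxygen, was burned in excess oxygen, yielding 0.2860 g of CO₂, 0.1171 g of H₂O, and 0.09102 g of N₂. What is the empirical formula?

mol C = 0.2860 g CO₂ ÷ 44.009 g/mol = 0.0064987 mol
mol H = 2 × 0.1171 g H₂O ÷ 18.015 g/mol = 0.013000 mol
mol N = 2 × 0.09102 g N₂ ÷ 28.014 g/mol = 0.0064982 mol
mass O = 0.3381 − (0.078056 + 0.013104 + 0.091020) = 0.15592 g → mol O = 0.15592 ÷ 15.999 = 0.0097456 mol
Divide by the smallest (0.0064982 mol): C 1.000, H 2.001, N 1.000, O 1.500
Multiplying each by 2 gives whole numbers: C 2.00, H 4.00, N 2.00, O 3.00

C2H4N2O3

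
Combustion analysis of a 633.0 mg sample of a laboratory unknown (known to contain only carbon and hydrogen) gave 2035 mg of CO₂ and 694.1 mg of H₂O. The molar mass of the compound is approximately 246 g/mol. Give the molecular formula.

C18H30

mol C = 2.035 g CO₂ ÷ 44.009 g/mol = 0.046241 mol
mol H = 2 × 0.6941 g H₂O ÷ 18.015 g/mol = 0.077058 mol
Divide by the smallest (0.046241 mol): C 1.000, H 1.666
Multiplying each by 3 gives whole numbers: C 3.00, H 5.00
Empirical formula: C3H5
Empirical-formula mass = 41.07 g/mol; 246 ÷ 41.07 ≈ 6, so the molecular formula is C18H30.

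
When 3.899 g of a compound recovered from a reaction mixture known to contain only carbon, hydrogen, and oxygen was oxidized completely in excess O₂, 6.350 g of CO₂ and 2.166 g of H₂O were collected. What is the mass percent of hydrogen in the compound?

6.22%

mol C = 6.350 g CO₂ ÷ 44.009 g/mol = 0.14429 mol
mol H = 2 × 2.166 g H₂O ÷ 18.015 g/mol = 0.24047 mol
mass O = 3.899 − (1.7331 + 0.24239) = 1.9236 g → mol O = 1.9236 ÷ 15.999 = 0.12023 mol
mass % H = 0.24239 g ÷ 3.899 g × 100%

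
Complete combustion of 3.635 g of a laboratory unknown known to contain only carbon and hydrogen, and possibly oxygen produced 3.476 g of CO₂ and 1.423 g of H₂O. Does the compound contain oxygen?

yes

mol C = 3.476 g CO₂ ÷ 44.009 g/mol = 0.078984 mol
mol H = 2 × 1.423 g H₂O ÷ 18.015 g/mol = 0.15798 mol
C and H account for only 1.1079 g of the 3.635 g sample; the remaining 2.5271 g must be oxygen.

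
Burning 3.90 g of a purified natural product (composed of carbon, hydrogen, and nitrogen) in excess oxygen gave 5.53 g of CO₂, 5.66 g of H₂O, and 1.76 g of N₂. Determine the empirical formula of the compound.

CH5N

mol C = 5.53 g CO₂ ÷ 44.009 g/mol = 0.1257 mol
mol H = 2 × 5.66 g H₂O ÷ 18.015 g/mol = 0.6284 mol
mol N = 2 × 1.76 g N₂ ÷ 28.014 g/mol = 0.1257 mol
Divide by the smallest (0.1257 mol): C 1.000, H 5.001, N 1.000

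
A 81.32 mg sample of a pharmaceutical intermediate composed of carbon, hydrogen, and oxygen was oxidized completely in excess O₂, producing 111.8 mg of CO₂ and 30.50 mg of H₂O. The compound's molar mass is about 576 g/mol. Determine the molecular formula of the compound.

C18H24O21

mol C = 0.1118 g CO₂ ÷ 44.009 g/mol = 0.0025404 mol
mol H = 2 × 0.03050 g H₂O ÷ 18.015 g/mol = 0.0033861 mol
mass O = 0.08132 − (0.030513 + 0.0034132) = 0.047394 g → mol O = 0.047394 ÷ 15.999 = 0.0029623 mol
Divide by the smallest (0.0025404 mol): C 1.000, H 1.333, O 1.166
Multiplying each by 6 gives whole numbers: C 6.00, H 8.00, O 7.00
Empirical formula: C6H8O7
Empirical-formula mass = 192.12 g/mol; 576 ÷ 192.12 ≈ 3, so the molecular formula is C18H24O21.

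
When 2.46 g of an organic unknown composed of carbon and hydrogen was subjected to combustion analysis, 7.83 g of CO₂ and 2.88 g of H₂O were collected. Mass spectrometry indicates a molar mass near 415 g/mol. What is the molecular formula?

C30H54

mol C = 7.83 g CO₂ ÷ 44.009 g/mol = 0.1779 mol
mol H = 2 × 2.88 g H₂O ÷ 18.015 g/mol = 0.3197 mol
Divide by the smallest (0.1779 mol): C 1.000, H 1.797
Multiplying each by 5 gives whole numbers: C 5.00, H 8.99
Empirical formula: C5H9
Empirical-formula mass = 69.13 g/mol; 415 ÷ 69.13 ≈ 6, so the molecular formula is C30H54.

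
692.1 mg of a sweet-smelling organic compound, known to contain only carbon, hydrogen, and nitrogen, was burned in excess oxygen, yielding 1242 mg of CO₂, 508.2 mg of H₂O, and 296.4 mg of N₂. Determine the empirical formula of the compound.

mol C = 1.242 g CO₂ ÷ 44.009 g/mol = 0.028222 mol
mol H = 2 × 0.5082 g H₂O ÷ 18.015 g/mol = 0.056420 mol
mol N = 2 × 0.2964 g N₂ ÷ 28.014 g/mol = 0.021161 mol
Divide by the smallest (0.021161 mol): C 1.334, H 2.666, N 1.000
Multiplying each by 3 gives whole numbers: C 4.00, H 8.00, N 3.00

C4H8N3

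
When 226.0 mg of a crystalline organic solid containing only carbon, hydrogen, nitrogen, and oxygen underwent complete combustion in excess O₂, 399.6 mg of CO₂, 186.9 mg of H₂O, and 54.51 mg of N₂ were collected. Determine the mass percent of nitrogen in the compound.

24.12%

mol C = 0.3996 g CO₂ ÷ 44.009 g/mol = 0.0090800 mol
mol H = 2 × 0.1869 g H₂O ÷ 18.015 g/mol = 0.020749 mol
mol N = 2 × 0.05451 g N₂ ÷ 28.014 g/mol = 0.0038916 mol
mass O = 0.2260 − (0.10906 + 0.020915 + 0.054510) = 0.041515 g → mol O = 0.041515 ÷ 15.999 = 0.0025949 mol
mass % N = 0.054510 g ÷ 0.2260 g × 100%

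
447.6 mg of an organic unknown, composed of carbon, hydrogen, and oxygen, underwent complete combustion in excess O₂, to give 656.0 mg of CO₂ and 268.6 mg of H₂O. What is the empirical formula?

mol C = 0.6560 g CO₂ ÷ 44.009 g/mol = 0.014906 mol
mol H = 2 × 0.2686 g H₂O ÷ 18.015 g/mol = 0.029820 mol
mass O = 0.4476 − (0.17904 + 0.030058) = 0.23851 g → mol O = 0.23851 ÷ 15.999 = 0.014908 mol
Divide by the smallest (0.014906 mol): C 1.000, H 2.001, O 1.000

CH2O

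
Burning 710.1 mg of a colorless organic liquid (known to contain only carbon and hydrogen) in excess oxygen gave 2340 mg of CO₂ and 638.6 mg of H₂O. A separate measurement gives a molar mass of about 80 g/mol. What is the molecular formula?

mol C = 2.340 g CO₂ ÷ 44.009 g/mol = 0.053171 mol
mol H = 2 × 0.6386 g H₂O ÷ 18.015 g/mol = 0.070896 mol
Divide by the smallest (0.053171 mol): C 1.000, H 1.333
Multiplying each by 3 gives whole numbers: C 3.00, H 4.00
Empirical formula: C3H4
Empirical-formula mass = 40.06 g/mol; 80 ÷ 40.06 ≈ 2, so the molecular formula is C6H8.

C6H8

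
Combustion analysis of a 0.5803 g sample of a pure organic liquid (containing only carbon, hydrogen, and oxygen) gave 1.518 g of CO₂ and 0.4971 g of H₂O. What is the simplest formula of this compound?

C5H8O

mol C = 1.518 g CO₂ ÷ 44.009 g/mol = 0.034493 mol
mol H = 2 × 0.4971 g H₂O ÷ 18.015 g/mol = 0.055187 mol
mass O = 0.5803 − (0.41429 + 0.055629) = 0.11038 g → mol O = 0.11038 ÷ 15.999 = 0.0068990 mol
Divide by the smallest (0.0068990 mol): C 5.000, H 7.999, O 1.000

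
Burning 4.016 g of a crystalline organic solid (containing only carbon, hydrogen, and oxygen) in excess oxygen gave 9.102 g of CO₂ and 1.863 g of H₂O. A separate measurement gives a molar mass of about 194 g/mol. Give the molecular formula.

C10H10O4

mol C = 9.102 g CO₂ ÷ 44.009 g/mol = 0.20682 mol
mol H = 2 × 1.863 g H₂O ÷ 18.015 g/mol = 0.20683 mol
mass O = 4.016 − (2.4841 + 0.20848) = 1.3234 g → mol O = 1.3234 ÷ 15.999 = 0.082717 mol
Divide by the smallest (0.082717 mol): C 2.500, H 2.500, O 1.000
Multiplying each by 2 gives whole numbers: C 5.00, H 5.00, O 2.00
Empirical formula: C5H5O2
Empirical-formula mass = 97.09 g/mol; 194 ÷ 97.09 ≈ 2, so the molecular formula is C10H10O4.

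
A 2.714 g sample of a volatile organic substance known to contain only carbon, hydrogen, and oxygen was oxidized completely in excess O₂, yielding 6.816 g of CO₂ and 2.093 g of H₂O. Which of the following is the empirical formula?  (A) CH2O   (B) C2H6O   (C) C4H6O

mol C = 6.816 g CO₂ ÷ 44.009 g/mol = 0.15488 mol
mol H = 2 × 2.093 g H₂O ÷ 18.015 g/mol = 0.23236 mol
mass O = 2.714 − (1.8602 + 0.23422) = 0.61955 g → mol O = 0.61955 ÷ 15.999 = 0.038724 mol
Divide by the smallest (0.038724 mol): C 4.000, H 6.000, O 1.000

(C) C4H6O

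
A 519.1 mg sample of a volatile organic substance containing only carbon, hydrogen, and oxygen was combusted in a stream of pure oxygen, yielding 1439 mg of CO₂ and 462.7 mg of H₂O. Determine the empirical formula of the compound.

mol C = 1.439 g CO₂ ÷ 44.009 g/mol = 0.032698 mol
mol H = 2 × 0.4627 g H₂O ÷ 18.015 g/mol = 0.051368 mol
mass O = 0.5191 − (0.39273 + 0.051779) = 0.074587 g → mol O = 0.074587 ÷ 15.999 = 0.0046620 mol
Divide by the smallest (0.0046620 mol): C 7.014, H 11.019, O 1.000

C7H11O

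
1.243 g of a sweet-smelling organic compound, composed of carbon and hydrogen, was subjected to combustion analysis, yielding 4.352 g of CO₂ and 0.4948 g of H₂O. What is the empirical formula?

mol C = 4.352 g CO₂ ÷ 44.009 g/mol = 0.098889 mol
mol H = 2 × 0.4948 g H₂O ÷ 18.015 g/mol = 0.054932 mol
Divide by the smallest (0.054932 mol): C 1.800, H 1.000
Multiplying each by 5 gives whole numbers: C 9.00, H 5.00

C9H5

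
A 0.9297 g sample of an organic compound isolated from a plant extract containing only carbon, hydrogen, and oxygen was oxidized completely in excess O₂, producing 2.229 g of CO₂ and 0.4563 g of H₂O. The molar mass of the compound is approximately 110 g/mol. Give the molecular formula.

C6H6O2

mol C = 2.229 g CO₂ ÷ 44.009 g/mol = 0.050649 mol
mol H = 2 × 0.4563 g H₂O ÷ 18.015 g/mol = 0.050658 mol
mass O = 0.9297 − (0.60834 + 0.051063) = 0.27030 g → mol O = 0.27030 ÷ 15.999 = 0.016894 mol
Divide by the smallest (0.016894 mol): C 2.998, H 2.998, O 1.000
Empirical formula: C3H3O
Empirical-formula mass = 55.06 g/mol; 110 ÷ 55.06 ≈ 2, so the molecular formula is C6H6O2.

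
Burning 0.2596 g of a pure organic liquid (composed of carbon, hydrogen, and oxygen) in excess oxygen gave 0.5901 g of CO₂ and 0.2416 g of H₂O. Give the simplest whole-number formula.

mol C = 0.5901 g CO₂ ÷ 44.009 g/mol = 0.013409 mol
mol H = 2 × 0.2416 g H₂O ÷ 18.015 g/mol = 0.026822 mol
mass O = 0.2596 − (0.16105 + 0.027037) = 0.071512 g → mol O = 0.071512 ÷ 15.999 = 0.0044698 mol
Divide by the smallest (0.0044698 mol): C 3.000, H 6.001, O 1.000

C3H6O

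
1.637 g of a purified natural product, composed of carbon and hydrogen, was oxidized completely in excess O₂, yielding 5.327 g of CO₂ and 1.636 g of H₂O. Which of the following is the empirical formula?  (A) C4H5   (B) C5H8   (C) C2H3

mol C = 5.327 g CO₂ ÷ 44.009 g/mol = 0.12104 mol
mol H = 2 × 1.636 g H₂O ÷ 18.015 g/mol = 0.18163 mol
Divide by the smallest (0.12104 mol): C 1.000, H 1.501
Multiplying each by 2 gives whole numbers: C 2.00, H 3.00

(C) C2H3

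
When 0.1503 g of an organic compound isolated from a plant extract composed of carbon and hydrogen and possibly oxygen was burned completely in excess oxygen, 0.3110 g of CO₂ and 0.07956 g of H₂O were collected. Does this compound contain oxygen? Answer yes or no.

mol C = 0.3110 g CO₂ ÷ 44.009 g/mol = 0.0070667 mol
mol H = 2 × 0.07956 g H₂O ÷ 18.015 g/mol = 0.0088326 mol
C and H account for only 0.093782 g of the 0.1503 g sample; the remaining 0.056518 g must be oxygen.

yes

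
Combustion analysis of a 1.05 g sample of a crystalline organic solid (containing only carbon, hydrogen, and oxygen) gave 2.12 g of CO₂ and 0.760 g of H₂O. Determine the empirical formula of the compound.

C4H7O2

mol C = 2.12 g CO₂ ÷ 44.009 g/mol = 0.04817 mol
mol H = 2 × 0.760 g H₂O ÷ 18.015 g/mol = 0.08437 mol
mass O = 1.05 − (0.5786 + 0.08505) = 0.3864 g → mol O = 0.3864 ÷ 15.999 = 0.02415 mol
Divide by the smallest (0.02415 mol): C 1.995, H 3.494, O 1.000
Multiplying each by 2 gives whole numbers: C 3.99, H 6.99, O 2.00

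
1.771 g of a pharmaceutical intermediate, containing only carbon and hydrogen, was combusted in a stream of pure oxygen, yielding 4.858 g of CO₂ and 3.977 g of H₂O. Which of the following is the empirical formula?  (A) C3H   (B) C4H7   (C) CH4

mol C = 4.858 g CO₂ ÷ 44.009 g/mol = 0.11039 mol
mol H = 2 × 3.977 g H₂O ÷ 18.015 g/mol = 0.44152 mol
Divide by the smallest (0.11039 mol): C 1.000, H 4.000

(C) CH4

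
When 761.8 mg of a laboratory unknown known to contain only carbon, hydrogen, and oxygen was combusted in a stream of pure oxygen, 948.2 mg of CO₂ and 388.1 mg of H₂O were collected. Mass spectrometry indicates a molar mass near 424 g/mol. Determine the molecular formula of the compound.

C12H24O16

mol C = 0.9482 g CO₂ ÷ 44.009 g/mol = 0.021546 mol
mol H = 2 × 0.3881 g H₂O ÷ 18.015 g/mol = 0.043086 mol
mass O = 0.7618 − (0.25878 + 0.043431) = 0.45958 g → mol O = 0.45958 ÷ 15.999 = 0.028726 mol
Divide by the smallest (0.021546 mol): C 1.000, H 2.000, O 1.333
Multiplying each by 3 gives whole numbers: C 3.00, H 6.00, O 4.00
Empirical formula: C3H6O4
Empirical-formula mass = 106.08 g/mol; 424 ÷ 106.08 ≈ 4, so the molecular formula is C12H24O16.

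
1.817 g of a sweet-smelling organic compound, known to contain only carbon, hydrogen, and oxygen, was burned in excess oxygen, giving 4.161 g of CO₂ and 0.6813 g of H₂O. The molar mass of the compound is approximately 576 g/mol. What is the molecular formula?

C30H24O12

mol C = 4.161 g CO₂ ÷ 44.009 g/mol = 0.094549 mol
mol H = 2 × 0.6813 g H₂O ÷ 18.015 g/mol = 0.075637 mol
mass O = 1.817 − (1.1356 + 0.076242) = 0.60513 g → mol O = 0.60513 ÷ 15.999 = 0.037823 mol
Divide by the smallest (0.037823 mol): C 2.500, H 2.000, O 1.000
Multiplying each by 2 gives whole numbers: C 5.00, H 4.00, O 2.00
Empirical formula: C5H4O2
Empirical-formula mass = 96.08 g/mol; 576 ÷ 96.08 ≈ 6, so the molecular formula is C30H24O12.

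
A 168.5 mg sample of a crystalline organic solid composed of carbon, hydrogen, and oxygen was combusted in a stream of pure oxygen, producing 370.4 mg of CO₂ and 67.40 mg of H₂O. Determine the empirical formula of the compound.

mol C = 0.3704 g CO₂ ÷ 44.009 g/mol = 0.0084165 mol
mol H = 2 × 0.06740 g H₂O ÷ 18.015 g/mol = 0.0074827 mol
mass O = 0.1685 − (0.10109 + 0.0075425) = 0.059867 g → mol O = 0.059867 ÷ 15.999 = 0.0037419 mol
Divide by the smallest (0.0037419 mol): C 2.249, H 2.000, O 1.000
Multiplying each by 4 gives whole numbers: C 9.00, H 8.00, O 4.00

C9H8O4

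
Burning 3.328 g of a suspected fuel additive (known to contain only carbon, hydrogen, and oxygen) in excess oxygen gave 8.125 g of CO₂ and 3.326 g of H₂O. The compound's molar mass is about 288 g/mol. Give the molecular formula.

mol C = 8.125 g CO₂ ÷ 44.009 g/mol = 0.18462 mol
mol H = 2 × 3.326 g H₂O ÷ 18.015 g/mol = 0.36925 mol
mass O = 3.328 − (2.2175 + 0.37220) = 0.73831 g → mol O = 0.73831 ÷ 15.999 = 0.046147 mol
Divide by the smallest (0.046147 mol): C 4.001, H 8.001, O 1.000
Empirical formula: C4H8O
Empirical-formula mass = 72.11 g/mol; 288 ÷ 72.11 ≈ 4, so the molecular formula is C16H32O4.

C16H32O4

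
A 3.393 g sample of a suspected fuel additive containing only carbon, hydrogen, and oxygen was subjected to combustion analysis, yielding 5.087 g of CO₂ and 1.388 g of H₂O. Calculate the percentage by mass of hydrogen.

mol C = 5.087 g CO₂ ÷ 44.009 g/mol = 0.11559 mol
mol H = 2 × 1.388 g H₂O ÷ 18.015 g/mol = 0.15409 mol
mass O = 3.393 − (1.3884 + 0.15533) = 1.8493 g → mol O = 1.8493 ÷ 15.999 = 0.11559 mol
mass % H = 0.15533 g ÷ 3.393 g × 100%

4.58%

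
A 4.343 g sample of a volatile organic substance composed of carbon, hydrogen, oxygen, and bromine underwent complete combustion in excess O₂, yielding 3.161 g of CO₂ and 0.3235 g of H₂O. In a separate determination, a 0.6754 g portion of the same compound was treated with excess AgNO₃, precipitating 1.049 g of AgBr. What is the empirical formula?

C2HBrO

mol C = 3.161 g CO₂ ÷ 44.009 g/mol = 0.071826 mol
mol H = 2 × 0.3235 g H₂O ÷ 18.015 g/mol = 0.035915 mol
From the AgBr data: mol Br per gram of compound = (1.049 ÷ 187.772) ÷ 0.6754 = 0.0082715 mol/g, so in the 4.343 g combustion sample mol Br = 0.035923 mol
mass O = 4.343 − (0.86270 + 0.036202 + 2.8704) = 0.57370 g → mol O = 0.57370 ÷ 15.999 = 0.035858 mol
Divide by the smallest (0.035858 mol): C 2.003, H 1.002, Br 1.002, O 1.000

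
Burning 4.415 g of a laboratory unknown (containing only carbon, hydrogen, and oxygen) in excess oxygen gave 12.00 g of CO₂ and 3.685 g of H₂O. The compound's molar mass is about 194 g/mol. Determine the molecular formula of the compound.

mol C = 12.00 g CO₂ ÷ 44.009 g/mol = 0.27267 mol
mol H = 2 × 3.685 g H₂O ÷ 18.015 g/mol = 0.40910 mol
mass O = 4.415 − (3.2751 + 0.41238) = 0.72757 g → mol O = 0.72757 ÷ 15.999 = 0.045476 mol
Divide by the smallest (0.045476 mol): C 5.996, H 8.996, O 1.000
Empirical formula: C6H9O
Empirical-formula mass = 97.14 g/mol; 194 ÷ 97.14 ≈ 2, so the molecular formula is C12H18O2.

C12H18O2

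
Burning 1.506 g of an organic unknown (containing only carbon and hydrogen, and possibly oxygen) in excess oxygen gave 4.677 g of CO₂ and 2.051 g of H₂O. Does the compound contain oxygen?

mol C = 4.677 g CO₂ ÷ 44.009 g/mol = 0.10627 mol
mol H = 2 × 2.051 g H₂O ÷ 18.015 g/mol = 0.22770 mol
C and H together account for 1.5060 g — essentially the entire 1.506 g sample — so the compound contains no oxygen.

no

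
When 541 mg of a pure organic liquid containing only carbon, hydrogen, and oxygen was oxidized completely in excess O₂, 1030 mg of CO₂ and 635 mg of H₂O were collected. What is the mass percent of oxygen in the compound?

mol C = 1.03 g CO₂ ÷ 44.009 g/mol = 0.02340 mol
mol H = 2 × 0.635 g H₂O ÷ 18.015 g/mol = 0.07050 mol
mass O = 0.541 − (0.2811 + 0.07106) = 0.1888 g → mol O = 0.1888 ÷ 15.999 = 0.01180 mol
mass % O = 0.1888 g ÷ 0.541 g × 100%

34.9%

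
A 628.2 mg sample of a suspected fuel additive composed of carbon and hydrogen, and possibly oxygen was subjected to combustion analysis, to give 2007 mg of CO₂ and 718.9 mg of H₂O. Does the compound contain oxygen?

mol C = 2.007 g CO₂ ÷ 44.009 g/mol = 0.045604 mol
mol H = 2 × 0.7189 g H₂O ÷ 18.015 g/mol = 0.079811 mol
C and H together account for 0.62820 g — essentially the entire 0.6282 g sample — so the compound contains no oxygen.

no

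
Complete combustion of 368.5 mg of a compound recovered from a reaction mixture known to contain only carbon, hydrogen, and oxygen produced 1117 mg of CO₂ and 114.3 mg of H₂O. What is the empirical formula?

C8H4O

mol C = 1.117 g CO₂ ÷ 44.009 g/mol = 0.025381 mol
mol H = 2 × 0.1143 g H₂O ÷ 18.015 g/mol = 0.012689 mol
mass O = 0.3685 − (0.30485 + 0.012791) = 0.050856 g → mol O = 0.050856 ÷ 15.999 = 0.0031787 mol
Divide by the smallest (0.0031787 mol): C 7.985, H 3.992, O 1.000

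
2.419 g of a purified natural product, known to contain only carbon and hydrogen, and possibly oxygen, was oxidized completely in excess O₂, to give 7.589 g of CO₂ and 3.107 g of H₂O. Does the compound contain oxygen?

mol C = 7.589 g CO₂ ÷ 44.009 g/mol = 0.17244 mol
mol H = 2 × 3.107 g H₂O ÷ 18.015 g/mol = 0.34493 mol
C and H together account for 2.4189 g — essentially the entire 2.419 g sample — so the compound contains no oxygen.

no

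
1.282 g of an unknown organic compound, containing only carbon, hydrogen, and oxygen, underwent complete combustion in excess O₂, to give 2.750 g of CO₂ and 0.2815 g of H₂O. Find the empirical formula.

mol C = 2.750 g CO₂ ÷ 44.009 g/mol = 0.062487 mol
mol H = 2 × 0.2815 g H₂O ÷ 18.015 g/mol = 0.031252 mol
mass O = 1.282 − (0.75053 + 0.031502) = 0.49996 g → mol O = 0.49996 ÷ 15.999 = 0.031250 mol
Divide by the smallest (0.031250 mol): C 2.000, H 1.000, O 1.000

C2HO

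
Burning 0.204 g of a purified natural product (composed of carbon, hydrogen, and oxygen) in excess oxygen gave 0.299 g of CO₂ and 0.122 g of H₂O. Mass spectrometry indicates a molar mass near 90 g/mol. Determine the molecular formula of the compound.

mol C = 0.299 g CO₂ ÷ 44.009 g/mol = 0.006794 mol
mol H = 2 × 0.122 g H₂O ÷ 18.015 g/mol = 0.01354 mol
mass O = 0.204 − (0.08160 + 0.01365) = 0.1087 g → mol O = 0.1087 ÷ 15.999 = 0.006797 mol
Divide by the smallest (0.006794 mol): C 1.000, H 1.994, O 1.000
Empirical formula: CH2O
Empirical-formula mass = 30.03 g/mol; 90 ÷ 30.03 ≈ 3, so the molecular formula is C3H6O3.

C3H6O3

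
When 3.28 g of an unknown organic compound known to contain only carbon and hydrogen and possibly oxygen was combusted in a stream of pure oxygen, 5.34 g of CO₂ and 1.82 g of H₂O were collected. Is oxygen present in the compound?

yes

mol C = 5.34 g CO₂ ÷ 44.009 g/mol = 0.1213 mol
mol H = 2 × 1.82 g H₂O ÷ 18.015 g/mol = 0.2021 mol
C and H account for only 1.661 g of the 3.28 g sample; the remaining 1.619 g must be oxygen.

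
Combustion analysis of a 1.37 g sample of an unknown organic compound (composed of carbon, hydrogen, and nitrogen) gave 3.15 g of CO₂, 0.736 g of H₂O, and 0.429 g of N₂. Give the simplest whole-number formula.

C7H8N3

mol C = 3.15 g CO₂ ÷ 44.009 g/mol = 0.07158 mol
mol H = 2 × 0.736 g H₂O ÷ 18.015 g/mol = 0.08171 mol
mol N = 2 × 0.429 g N₂ ÷ 28.014 g/mol = 0.03063 mol
Divide by the smallest (0.03063 mol): C 2.337, H 2.668, N 1.000
Multiplying each by 3 gives whole numbers: C 7.01, H 8.00, N 3.00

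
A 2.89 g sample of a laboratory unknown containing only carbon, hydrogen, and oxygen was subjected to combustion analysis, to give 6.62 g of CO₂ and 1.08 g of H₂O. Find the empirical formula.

mol C = 6.62 g CO₂ ÷ 44.009 g/mol = 0.1504 mol
mol H = 2 × 1.08 g H₂O ÷ 18.015 g/mol = 0.1199 mol
mass O = 2.89 − (1.807 + 0.1209) = 0.9624 g → mol O = 0.9624 ÷ 15.999 = 0.06015 mol
Divide by the smallest (0.06015 mol): C 2.501, H 1.993, O 1.000
Multiplying each by 2 gives whole numbers: C 5.00, H 3.99, O 2.00

C5H4O2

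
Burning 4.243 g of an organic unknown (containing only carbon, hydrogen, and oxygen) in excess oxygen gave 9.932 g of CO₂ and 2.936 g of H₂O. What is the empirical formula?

C9H13O3

mol C = 9.932 g CO₂ ÷ 44.009 g/mol = 0.22568 mol
mol H = 2 × 2.936 g H₂O ÷ 18.015 g/mol = 0.32595 mol
mass O = 4.243 − (2.7107 + 0.32856) = 1.2038 g → mol O = 1.2038 ÷ 15.999 = 0.075241 mol
Divide by the smallest (0.075241 mol): C 2.999, H 4.332, O 1.000
Multiplying each by 3 gives whole numbers: C 9.00, H 13.00, O 3.00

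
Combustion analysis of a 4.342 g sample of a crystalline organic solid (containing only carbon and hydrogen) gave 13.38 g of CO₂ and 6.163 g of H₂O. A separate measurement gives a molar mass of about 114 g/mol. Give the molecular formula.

mol C = 13.38 g CO₂ ÷ 44.009 g/mol = 0.30403 mol
mol H = 2 × 6.163 g H₂O ÷ 18.015 g/mol = 0.68421 mol
Divide by the smallest (0.30403 mol): C 1.000, H 2.250
Multiplying each by 4 gives whole numbers: C 4.00, H 9.00
Empirical formula: C4H9
Empirical-formula mass = 57.12 g/mol; 114 ÷ 57.12 ≈ 2, so the molecular formula is C8H18.

C8H18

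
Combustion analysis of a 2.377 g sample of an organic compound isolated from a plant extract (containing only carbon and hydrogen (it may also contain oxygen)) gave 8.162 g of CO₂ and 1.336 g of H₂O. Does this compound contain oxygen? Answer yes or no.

no

mol C = 8.162 g CO₂ ÷ 44.009 g/mol = 0.18546 mol
mol H = 2 × 1.336 g H₂O ÷ 18.015 g/mol = 0.14832 mol
C and H together account for 2.3771 g — essentially the entire 2.377 g sample — so the compound contains no oxygen.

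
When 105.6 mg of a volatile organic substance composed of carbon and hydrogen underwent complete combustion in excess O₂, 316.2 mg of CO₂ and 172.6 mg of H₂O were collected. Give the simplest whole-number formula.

C3H8

mol C = 0.3162 g CO₂ ÷ 44.009 g/mol = 0.0071849 mol
mol H = 2 × 0.1726 g H₂O ÷ 18.015 g/mol = 0.019162 mol
Divide by the smallest (0.0071849 mol): C 1.000, H 2.667
Multiplying each by 3 gives whole numbers: C 3.00, H 8.00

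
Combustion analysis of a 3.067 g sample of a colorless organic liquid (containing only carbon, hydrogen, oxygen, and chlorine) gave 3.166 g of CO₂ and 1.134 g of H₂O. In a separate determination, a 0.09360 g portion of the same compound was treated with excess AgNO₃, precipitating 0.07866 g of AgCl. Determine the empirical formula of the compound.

mol C = 3.166 g CO₂ ÷ 44.009 g/mol = 0.071940 mol
mol H = 2 × 1.134 g H₂O ÷ 18.015 g/mol = 0.12590 mol
From the AgCl data: mol Cl per gram of compound = (0.07866 ÷ 143.318) ÷ 0.09360 = 0.0058638 mol/g, so in the 3.067 g combustion sample mol Cl = 0.017984 mol
mass O = 3.067 − (0.86407 + 0.12690 + 0.63754) = 1.4385 g → mol O = 1.4385 ÷ 15.999 = 0.089911 mol
Divide by the smallest (0.017984 mol): C 4.000, H 7.000, Cl 1.000, O 4.999

C4H7ClO5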